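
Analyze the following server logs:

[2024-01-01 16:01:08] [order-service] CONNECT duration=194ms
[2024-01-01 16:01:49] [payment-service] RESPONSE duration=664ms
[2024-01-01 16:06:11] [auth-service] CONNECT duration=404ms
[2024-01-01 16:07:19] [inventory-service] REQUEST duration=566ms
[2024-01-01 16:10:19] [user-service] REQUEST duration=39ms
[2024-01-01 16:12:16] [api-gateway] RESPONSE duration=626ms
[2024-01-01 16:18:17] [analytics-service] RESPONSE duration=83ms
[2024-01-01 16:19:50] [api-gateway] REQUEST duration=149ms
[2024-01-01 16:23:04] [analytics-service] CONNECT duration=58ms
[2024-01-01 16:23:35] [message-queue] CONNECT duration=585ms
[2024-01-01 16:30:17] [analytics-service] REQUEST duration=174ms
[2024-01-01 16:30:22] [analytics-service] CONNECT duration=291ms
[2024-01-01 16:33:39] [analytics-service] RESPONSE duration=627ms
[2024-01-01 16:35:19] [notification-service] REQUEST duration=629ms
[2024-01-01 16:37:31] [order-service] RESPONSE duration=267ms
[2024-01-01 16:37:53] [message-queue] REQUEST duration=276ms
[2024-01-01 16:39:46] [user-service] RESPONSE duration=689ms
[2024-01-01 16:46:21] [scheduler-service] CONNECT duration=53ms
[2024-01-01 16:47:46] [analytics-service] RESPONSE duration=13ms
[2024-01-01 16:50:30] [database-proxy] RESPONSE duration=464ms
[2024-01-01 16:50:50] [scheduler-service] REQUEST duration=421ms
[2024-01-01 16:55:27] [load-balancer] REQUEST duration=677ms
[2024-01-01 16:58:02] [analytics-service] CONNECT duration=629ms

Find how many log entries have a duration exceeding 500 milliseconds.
9

To count timeouts:

1. Threshold: 500ms
2. Extract duration from each log entry
3. Count entries where duration > 500
4. Timeout count: 9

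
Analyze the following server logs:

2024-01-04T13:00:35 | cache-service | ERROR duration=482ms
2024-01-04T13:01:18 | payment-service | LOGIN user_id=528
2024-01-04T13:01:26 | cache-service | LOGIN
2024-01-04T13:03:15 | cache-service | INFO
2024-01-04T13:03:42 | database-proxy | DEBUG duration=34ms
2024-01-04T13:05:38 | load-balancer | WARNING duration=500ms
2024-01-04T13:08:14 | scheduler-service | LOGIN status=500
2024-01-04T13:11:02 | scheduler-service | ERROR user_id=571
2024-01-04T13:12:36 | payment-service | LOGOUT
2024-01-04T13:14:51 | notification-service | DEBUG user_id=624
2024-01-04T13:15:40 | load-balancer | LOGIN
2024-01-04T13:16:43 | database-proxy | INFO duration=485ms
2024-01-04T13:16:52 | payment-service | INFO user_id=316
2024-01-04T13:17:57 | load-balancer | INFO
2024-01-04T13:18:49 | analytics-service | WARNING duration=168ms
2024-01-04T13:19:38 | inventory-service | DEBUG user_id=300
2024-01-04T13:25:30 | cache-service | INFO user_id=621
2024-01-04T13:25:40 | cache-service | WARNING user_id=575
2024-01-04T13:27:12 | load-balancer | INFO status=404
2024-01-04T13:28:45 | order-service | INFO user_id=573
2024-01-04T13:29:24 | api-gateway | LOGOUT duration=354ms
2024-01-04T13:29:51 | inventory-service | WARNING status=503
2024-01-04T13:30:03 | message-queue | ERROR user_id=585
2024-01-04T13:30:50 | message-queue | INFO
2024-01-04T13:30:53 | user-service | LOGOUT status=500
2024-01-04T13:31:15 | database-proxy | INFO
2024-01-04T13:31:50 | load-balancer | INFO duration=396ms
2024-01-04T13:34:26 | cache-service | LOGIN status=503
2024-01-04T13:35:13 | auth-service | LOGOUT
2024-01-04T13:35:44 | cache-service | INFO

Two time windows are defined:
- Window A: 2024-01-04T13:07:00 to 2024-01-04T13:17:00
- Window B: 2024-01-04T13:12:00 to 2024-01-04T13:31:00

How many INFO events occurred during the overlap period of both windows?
2

To find overlap events:

1. Window A: 2024-01-04T13:07:00 to 2024-01-04T13:17:00
2. Window B: 2024-01-04T13:12:00 to 2024-01-04T13:31:00
3. Overlap period: 2024-01-04T13:12:00 to 2024-01-04T13:17:00
4. Count INFO events in overlap: 2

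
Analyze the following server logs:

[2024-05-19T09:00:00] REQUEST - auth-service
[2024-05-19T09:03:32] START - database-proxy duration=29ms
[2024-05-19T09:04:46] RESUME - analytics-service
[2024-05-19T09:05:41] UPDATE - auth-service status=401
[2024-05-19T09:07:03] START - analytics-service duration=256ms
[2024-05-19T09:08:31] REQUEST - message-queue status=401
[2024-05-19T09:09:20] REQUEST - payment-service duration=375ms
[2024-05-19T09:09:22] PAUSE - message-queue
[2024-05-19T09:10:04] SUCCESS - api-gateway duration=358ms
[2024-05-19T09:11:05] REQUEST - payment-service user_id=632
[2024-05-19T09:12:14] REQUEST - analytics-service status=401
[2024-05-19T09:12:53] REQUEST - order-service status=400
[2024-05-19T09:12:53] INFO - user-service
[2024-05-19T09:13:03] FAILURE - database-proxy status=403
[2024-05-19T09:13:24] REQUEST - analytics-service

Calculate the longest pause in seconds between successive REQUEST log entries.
511

To find the longest gap:

1. Extract all REQUEST events in chronological order
2. Calculate time differences between consecutive events
3. Find the maximum difference
4. Longest gap: 511 seconds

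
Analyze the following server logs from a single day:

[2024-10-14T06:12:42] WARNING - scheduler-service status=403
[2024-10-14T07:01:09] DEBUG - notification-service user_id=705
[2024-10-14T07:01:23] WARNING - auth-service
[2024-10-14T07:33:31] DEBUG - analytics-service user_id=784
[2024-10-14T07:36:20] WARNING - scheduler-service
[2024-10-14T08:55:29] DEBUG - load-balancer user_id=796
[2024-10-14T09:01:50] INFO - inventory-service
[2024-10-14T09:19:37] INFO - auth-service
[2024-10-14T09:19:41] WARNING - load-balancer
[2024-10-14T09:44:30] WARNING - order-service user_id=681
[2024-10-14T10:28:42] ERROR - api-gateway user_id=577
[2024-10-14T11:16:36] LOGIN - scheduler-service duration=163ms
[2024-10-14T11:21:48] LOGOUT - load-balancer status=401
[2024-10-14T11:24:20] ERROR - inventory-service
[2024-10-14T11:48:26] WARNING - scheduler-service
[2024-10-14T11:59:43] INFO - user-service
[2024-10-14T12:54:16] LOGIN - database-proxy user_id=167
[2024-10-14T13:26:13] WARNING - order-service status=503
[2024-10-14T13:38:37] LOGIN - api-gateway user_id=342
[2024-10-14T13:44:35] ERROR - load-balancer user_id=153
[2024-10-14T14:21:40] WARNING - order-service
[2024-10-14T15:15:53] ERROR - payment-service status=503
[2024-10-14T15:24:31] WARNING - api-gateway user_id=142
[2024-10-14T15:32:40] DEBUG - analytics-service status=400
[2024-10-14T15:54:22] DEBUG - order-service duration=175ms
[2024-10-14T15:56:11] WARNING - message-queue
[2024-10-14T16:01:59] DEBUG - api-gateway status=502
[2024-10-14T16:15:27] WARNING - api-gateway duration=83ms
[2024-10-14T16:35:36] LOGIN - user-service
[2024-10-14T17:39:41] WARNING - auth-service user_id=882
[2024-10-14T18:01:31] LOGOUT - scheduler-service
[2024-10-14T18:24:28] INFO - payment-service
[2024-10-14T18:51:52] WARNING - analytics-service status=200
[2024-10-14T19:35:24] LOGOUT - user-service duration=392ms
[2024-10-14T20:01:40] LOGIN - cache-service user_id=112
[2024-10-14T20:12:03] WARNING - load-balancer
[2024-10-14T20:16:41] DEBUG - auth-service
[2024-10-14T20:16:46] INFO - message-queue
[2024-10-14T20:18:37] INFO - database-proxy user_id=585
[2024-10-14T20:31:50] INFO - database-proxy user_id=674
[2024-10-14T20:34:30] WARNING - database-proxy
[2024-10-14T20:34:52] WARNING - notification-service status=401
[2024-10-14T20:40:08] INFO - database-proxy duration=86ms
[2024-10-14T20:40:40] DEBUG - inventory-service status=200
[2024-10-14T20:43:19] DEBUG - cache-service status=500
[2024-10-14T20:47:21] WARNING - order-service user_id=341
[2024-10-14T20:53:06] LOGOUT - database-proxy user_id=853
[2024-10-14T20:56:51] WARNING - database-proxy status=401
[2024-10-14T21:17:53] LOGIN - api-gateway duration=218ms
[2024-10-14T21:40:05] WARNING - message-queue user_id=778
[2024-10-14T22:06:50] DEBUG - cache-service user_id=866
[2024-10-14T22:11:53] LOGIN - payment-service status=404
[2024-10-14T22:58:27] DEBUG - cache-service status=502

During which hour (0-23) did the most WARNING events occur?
20

To find the peak hour:

1. Group all WARNING events by hour
2. Count events in each hour
3. Find hour with maximum count
4. Peak hour: 20 (with 5 events)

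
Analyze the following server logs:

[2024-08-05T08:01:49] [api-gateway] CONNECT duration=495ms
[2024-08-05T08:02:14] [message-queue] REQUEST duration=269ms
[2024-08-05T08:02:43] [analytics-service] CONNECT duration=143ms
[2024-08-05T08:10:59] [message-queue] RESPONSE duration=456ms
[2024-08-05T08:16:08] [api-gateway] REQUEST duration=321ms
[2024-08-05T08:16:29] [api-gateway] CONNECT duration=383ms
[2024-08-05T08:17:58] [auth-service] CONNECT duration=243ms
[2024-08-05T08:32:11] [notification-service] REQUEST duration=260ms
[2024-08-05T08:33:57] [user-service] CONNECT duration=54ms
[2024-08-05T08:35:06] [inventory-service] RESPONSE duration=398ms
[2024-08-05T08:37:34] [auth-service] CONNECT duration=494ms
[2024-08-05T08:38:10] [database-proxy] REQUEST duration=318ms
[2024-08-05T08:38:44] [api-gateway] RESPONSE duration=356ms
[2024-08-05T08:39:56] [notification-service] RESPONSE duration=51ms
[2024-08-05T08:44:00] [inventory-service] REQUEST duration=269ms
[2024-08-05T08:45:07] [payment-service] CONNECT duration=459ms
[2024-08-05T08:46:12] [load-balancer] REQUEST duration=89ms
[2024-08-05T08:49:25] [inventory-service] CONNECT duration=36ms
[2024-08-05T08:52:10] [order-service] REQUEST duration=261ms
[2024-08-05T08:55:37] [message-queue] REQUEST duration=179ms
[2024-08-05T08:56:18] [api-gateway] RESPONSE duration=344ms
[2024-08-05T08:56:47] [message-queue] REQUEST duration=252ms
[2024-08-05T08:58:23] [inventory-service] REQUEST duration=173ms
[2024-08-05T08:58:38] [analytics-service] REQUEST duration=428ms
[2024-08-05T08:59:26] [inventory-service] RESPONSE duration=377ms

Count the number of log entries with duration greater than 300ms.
12

To count timeouts:

1. Threshold: 300ms
2. Extract duration from each log entry
3. Count entries where duration > 300
4. Timeout count: 12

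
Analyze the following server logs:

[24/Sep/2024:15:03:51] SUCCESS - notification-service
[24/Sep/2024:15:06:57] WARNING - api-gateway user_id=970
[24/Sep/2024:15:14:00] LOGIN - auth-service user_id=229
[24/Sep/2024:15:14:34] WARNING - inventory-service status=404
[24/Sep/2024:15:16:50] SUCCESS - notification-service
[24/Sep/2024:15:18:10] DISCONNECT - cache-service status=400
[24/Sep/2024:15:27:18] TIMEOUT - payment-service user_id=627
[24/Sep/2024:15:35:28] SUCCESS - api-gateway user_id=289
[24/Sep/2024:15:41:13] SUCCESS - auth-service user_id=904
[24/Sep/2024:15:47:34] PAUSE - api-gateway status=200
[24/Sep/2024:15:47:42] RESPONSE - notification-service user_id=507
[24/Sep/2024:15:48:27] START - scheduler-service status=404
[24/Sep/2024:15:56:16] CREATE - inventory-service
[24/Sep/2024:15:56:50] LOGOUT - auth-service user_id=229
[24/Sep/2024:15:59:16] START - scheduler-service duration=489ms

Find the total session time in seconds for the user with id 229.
2570

To calculate session duration:

1. Find LOGIN event for user_id=229: 24/Sep/2024:15:14:00
2. Find LOGOUT event for user_id=229: 24/Sep/2024:15:56:50
3. Session duration: 24/Sep/2024:15:56:50 - 24/Sep/2024:15:14:00 = 2570 seconds (42 minutes)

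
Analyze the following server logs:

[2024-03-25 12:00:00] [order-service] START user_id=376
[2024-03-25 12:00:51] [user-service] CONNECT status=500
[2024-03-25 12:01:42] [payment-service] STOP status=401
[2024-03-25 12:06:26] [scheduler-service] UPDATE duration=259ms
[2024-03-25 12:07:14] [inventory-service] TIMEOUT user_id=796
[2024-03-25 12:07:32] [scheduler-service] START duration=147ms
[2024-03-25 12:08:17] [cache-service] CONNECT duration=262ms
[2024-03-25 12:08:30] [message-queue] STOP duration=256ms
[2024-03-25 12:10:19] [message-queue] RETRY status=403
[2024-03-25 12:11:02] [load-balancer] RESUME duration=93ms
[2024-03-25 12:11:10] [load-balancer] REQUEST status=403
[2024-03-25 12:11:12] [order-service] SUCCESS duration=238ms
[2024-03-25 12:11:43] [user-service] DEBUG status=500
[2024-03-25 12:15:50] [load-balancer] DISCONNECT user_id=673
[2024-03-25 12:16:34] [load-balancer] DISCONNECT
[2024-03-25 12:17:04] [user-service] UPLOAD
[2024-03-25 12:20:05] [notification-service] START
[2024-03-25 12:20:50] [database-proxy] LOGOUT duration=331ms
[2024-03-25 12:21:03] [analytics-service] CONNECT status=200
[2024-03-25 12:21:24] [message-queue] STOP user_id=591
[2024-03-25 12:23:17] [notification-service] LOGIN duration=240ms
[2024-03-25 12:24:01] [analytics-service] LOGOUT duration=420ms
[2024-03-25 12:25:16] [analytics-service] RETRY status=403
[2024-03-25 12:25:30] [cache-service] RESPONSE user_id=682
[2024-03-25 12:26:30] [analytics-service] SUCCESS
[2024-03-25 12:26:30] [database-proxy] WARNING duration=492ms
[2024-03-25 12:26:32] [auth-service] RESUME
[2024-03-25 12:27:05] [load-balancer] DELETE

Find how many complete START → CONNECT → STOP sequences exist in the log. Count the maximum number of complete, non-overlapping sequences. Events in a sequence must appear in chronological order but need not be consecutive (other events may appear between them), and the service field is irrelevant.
3

To count sequences:

1. Look for pattern: START → CONNECT → STOP
2. Greedily scan the log in chronological order, matching each sequence element in turn (ignoring service)
3. Each time the full pattern completes, increment the count and restart matching from the next event
4. Complete non-overlapping sequences found: 3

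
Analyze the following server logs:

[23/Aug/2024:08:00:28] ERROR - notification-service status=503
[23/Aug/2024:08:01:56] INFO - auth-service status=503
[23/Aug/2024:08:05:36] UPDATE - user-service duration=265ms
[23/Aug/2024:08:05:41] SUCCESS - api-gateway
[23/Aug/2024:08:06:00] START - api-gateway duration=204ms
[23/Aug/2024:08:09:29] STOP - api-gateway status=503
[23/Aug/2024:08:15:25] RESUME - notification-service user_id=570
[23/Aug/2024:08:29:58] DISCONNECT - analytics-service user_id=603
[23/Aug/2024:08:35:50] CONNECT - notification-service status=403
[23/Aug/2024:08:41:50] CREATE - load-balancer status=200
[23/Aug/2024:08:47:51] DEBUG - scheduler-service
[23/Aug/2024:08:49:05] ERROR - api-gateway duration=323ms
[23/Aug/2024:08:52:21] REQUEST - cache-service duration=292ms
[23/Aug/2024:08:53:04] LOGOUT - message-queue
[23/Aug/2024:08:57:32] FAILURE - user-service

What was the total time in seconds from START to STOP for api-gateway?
209

To calculate state duration:

1. Find START event for api-gateway: 23/Aug/2024:08:06:00
2. Find STOP event for api-gateway: 23/Aug/2024:08:09:29
3. Calculate duration: 23/Aug/2024:08:09:29 - 23/Aug/2024:08:06:00 = 209 seconds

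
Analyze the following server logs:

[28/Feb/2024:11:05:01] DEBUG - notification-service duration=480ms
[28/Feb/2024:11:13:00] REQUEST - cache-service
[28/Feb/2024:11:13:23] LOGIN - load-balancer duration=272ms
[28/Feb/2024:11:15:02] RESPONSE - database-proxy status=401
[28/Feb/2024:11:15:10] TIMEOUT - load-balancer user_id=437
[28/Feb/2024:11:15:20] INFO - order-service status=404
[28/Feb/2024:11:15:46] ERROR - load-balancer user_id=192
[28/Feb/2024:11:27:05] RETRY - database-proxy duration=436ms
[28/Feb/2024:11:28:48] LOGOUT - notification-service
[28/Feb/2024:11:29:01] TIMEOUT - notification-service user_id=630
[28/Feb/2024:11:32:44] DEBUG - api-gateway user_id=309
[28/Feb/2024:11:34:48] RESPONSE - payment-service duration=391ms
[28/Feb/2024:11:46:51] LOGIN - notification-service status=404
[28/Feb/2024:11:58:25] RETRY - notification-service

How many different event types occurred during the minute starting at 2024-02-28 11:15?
4

To count unique event types:

1. Filter events in the minute starting at 2024-02-28 11:15
2. Extract event types from matching entries
3. Count unique types: 4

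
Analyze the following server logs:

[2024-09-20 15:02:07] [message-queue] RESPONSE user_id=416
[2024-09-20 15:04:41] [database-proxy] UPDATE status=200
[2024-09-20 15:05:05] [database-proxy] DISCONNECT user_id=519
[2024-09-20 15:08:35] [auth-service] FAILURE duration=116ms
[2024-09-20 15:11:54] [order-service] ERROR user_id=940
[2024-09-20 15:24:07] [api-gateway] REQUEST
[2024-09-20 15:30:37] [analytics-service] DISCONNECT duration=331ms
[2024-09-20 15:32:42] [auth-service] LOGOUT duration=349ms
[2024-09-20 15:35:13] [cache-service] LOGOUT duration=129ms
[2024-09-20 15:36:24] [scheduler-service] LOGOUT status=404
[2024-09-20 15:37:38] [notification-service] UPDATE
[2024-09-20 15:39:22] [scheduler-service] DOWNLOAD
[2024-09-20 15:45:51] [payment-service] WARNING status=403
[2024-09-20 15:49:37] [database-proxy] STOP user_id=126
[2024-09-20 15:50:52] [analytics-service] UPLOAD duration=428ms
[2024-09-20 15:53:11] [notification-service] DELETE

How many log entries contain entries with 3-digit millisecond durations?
5

To find matching entries:

1. Pattern to match: entries with 3-digit millisecond durations
2. Scan each log entry for the pattern
3. Count matches: 5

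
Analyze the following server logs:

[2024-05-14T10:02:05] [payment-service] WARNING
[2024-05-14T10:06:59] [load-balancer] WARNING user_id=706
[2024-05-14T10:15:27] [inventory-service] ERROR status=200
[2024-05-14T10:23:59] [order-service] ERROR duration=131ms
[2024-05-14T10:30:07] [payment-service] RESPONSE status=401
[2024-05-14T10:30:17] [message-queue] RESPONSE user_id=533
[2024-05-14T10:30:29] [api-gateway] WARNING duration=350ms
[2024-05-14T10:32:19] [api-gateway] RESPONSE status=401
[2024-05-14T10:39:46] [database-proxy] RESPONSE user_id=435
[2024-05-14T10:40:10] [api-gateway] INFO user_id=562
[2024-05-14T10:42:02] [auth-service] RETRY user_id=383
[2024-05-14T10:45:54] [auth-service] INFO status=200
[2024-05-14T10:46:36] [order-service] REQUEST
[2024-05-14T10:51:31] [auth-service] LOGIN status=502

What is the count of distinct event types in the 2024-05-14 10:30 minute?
2

To count unique event types:

1. Filter events in the minute starting at 2024-05-14 10:30
2. Extract event types from matching entries
3. Count unique types: 2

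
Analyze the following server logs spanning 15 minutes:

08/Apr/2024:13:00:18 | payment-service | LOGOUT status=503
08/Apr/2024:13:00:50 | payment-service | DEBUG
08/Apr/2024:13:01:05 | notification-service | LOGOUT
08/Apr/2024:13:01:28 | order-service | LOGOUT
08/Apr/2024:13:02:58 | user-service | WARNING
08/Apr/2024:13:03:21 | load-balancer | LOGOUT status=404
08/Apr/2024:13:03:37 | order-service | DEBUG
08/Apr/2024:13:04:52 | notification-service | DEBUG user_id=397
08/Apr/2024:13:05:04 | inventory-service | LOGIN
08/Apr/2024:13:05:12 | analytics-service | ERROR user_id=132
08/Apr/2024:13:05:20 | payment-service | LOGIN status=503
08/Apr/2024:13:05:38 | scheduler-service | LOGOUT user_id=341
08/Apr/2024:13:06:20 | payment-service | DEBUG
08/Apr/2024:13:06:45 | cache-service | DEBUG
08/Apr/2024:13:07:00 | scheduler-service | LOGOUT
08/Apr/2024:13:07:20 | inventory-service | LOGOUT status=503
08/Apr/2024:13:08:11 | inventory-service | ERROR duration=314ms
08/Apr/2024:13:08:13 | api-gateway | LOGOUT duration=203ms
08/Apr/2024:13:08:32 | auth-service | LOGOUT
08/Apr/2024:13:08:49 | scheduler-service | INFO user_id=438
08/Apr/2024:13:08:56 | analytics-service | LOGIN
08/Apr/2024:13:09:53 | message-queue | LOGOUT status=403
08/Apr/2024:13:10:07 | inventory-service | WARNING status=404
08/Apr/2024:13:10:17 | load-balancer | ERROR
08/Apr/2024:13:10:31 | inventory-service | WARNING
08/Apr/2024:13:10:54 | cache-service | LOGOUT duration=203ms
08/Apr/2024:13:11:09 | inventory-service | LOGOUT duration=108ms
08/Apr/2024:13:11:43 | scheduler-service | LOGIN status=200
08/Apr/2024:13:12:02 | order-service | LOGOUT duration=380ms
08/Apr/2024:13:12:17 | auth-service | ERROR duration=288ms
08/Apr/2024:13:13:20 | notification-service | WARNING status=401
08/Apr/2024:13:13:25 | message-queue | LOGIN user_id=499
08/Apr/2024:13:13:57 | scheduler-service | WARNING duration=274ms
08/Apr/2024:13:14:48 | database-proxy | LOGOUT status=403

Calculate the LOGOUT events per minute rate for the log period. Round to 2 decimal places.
0.93

To calculate the rate:

1. Count total LOGOUT events: 14
2. Total time period: 15 minutes
3. Rate = 14 / 15 = 0.93 events per minute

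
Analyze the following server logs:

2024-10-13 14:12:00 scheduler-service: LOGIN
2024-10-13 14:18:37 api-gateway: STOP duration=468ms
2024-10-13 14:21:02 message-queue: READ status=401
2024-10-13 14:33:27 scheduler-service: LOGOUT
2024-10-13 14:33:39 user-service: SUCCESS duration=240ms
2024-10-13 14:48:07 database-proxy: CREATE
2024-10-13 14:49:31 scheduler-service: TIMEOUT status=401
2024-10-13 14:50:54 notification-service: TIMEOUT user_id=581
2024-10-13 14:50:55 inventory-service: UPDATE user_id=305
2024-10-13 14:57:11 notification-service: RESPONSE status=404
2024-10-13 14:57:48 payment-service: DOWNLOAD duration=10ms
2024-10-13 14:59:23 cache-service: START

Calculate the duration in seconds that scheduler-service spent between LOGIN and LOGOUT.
1287

To calculate state duration:

1. Find LOGIN event for scheduler-service: 2024-10-13 14:12:00
2. Find LOGOUT event for scheduler-service: 2024-10-13 14:33:27
3. Calculate duration: 2024-10-13 14:33:27 - 2024-10-13 14:12:00 = 1287 seconds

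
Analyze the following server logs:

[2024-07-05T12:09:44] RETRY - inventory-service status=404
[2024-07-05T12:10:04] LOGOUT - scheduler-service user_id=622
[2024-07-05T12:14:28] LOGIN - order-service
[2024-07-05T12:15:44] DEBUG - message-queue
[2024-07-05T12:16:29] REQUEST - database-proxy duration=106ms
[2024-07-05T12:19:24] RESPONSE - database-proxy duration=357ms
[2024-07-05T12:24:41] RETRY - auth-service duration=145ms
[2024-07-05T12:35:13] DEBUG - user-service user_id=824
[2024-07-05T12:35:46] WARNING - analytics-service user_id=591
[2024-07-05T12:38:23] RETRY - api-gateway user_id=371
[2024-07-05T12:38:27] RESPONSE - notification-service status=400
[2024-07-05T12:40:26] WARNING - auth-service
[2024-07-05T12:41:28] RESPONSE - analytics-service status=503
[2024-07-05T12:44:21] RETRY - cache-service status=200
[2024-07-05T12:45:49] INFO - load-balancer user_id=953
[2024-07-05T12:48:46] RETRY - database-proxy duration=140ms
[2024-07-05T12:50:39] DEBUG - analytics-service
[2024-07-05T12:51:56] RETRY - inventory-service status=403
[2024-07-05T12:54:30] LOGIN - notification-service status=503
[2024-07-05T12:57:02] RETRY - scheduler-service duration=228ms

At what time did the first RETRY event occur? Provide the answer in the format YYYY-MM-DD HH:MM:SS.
2024-07-05 12:09:44

To find the first event:

1. Filter for all RETRY events
2. Sort by timestamp
3. Select the first one
4. Timestamp: 2024-07-05 12:09:44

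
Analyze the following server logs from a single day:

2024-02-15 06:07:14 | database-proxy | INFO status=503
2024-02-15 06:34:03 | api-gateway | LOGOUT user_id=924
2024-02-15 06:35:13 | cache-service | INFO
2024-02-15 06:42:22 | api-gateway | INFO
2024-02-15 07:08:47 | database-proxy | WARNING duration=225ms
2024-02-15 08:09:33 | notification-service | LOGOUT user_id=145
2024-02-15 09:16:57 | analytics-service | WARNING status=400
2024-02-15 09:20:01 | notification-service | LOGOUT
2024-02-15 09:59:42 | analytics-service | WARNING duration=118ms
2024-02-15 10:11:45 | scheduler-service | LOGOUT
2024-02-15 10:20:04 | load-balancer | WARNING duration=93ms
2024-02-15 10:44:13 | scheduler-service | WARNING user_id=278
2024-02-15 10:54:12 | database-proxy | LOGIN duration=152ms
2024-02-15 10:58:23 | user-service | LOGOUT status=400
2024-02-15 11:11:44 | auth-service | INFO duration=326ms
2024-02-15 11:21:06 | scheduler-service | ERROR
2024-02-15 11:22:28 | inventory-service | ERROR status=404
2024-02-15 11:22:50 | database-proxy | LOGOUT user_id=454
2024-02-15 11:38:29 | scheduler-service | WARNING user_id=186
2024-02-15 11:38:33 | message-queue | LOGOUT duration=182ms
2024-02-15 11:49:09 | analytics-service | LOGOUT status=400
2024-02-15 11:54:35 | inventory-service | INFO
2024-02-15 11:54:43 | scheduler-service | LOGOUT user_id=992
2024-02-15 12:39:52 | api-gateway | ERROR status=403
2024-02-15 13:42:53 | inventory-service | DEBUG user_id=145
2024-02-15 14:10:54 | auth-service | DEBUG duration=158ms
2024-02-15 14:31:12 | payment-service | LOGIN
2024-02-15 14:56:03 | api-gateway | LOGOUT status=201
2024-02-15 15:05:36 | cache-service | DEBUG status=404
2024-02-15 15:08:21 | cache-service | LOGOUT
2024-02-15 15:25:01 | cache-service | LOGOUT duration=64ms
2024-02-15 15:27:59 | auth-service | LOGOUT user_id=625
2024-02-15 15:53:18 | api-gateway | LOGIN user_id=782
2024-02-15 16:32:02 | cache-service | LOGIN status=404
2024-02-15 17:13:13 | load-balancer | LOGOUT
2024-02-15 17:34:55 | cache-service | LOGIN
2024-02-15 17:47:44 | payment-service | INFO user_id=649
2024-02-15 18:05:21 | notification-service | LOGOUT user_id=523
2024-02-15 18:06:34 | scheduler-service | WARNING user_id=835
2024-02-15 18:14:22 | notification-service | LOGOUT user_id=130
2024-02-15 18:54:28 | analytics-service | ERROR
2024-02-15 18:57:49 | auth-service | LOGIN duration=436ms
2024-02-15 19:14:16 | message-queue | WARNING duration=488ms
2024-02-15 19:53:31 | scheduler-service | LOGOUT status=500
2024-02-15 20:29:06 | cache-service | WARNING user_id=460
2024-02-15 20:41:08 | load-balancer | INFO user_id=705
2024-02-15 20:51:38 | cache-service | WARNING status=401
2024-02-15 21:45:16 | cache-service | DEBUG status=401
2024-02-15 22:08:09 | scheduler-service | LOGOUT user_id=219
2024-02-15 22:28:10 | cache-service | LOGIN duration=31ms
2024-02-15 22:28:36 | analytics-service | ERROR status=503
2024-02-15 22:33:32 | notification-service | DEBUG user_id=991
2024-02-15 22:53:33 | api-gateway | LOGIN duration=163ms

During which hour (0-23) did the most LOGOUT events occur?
11

To find the peak hour:

1. Group all LOGOUT events by hour
2. Count events in each hour
3. Find hour with maximum count
4. Peak hour: 11 (with 4 events)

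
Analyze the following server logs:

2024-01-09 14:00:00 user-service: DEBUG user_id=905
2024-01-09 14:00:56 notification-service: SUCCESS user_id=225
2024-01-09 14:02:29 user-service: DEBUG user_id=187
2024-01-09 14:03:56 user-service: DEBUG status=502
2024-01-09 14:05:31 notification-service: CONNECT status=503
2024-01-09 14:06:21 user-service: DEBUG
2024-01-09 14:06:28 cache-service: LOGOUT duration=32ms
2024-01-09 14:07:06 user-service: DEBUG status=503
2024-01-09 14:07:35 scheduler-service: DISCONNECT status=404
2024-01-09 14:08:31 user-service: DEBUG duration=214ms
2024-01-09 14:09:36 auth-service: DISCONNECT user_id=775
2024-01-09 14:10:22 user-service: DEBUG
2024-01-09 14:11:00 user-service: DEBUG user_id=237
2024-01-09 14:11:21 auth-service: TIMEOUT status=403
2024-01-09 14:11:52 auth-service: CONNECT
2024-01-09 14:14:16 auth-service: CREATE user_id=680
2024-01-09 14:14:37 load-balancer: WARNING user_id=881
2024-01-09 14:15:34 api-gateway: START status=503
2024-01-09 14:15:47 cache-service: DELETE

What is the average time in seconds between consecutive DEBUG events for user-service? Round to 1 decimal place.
94.3

To calculate average interval:

1. Find all DEBUG events for user-service in order
2. Calculate time gaps between consecutive events
3. Compute mean of gaps: 660 / 7 = 94.3 seconds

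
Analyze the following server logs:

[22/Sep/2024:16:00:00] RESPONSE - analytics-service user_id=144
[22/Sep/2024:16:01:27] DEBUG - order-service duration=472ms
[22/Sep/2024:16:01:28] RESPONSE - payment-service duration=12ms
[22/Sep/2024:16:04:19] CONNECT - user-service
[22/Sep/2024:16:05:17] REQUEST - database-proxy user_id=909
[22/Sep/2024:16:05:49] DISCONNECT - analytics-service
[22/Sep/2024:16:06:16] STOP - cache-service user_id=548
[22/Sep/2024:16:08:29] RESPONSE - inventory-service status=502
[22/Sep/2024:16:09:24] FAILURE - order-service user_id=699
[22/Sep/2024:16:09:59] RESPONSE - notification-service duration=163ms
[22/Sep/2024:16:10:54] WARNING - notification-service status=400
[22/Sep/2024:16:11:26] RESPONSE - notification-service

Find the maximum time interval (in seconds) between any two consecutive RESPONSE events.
421

To find the longest gap:

1. Extract all RESPONSE events in chronological order
2. Calculate time differences between consecutive events
3. Find the maximum difference
4. Longest gap: 421 seconds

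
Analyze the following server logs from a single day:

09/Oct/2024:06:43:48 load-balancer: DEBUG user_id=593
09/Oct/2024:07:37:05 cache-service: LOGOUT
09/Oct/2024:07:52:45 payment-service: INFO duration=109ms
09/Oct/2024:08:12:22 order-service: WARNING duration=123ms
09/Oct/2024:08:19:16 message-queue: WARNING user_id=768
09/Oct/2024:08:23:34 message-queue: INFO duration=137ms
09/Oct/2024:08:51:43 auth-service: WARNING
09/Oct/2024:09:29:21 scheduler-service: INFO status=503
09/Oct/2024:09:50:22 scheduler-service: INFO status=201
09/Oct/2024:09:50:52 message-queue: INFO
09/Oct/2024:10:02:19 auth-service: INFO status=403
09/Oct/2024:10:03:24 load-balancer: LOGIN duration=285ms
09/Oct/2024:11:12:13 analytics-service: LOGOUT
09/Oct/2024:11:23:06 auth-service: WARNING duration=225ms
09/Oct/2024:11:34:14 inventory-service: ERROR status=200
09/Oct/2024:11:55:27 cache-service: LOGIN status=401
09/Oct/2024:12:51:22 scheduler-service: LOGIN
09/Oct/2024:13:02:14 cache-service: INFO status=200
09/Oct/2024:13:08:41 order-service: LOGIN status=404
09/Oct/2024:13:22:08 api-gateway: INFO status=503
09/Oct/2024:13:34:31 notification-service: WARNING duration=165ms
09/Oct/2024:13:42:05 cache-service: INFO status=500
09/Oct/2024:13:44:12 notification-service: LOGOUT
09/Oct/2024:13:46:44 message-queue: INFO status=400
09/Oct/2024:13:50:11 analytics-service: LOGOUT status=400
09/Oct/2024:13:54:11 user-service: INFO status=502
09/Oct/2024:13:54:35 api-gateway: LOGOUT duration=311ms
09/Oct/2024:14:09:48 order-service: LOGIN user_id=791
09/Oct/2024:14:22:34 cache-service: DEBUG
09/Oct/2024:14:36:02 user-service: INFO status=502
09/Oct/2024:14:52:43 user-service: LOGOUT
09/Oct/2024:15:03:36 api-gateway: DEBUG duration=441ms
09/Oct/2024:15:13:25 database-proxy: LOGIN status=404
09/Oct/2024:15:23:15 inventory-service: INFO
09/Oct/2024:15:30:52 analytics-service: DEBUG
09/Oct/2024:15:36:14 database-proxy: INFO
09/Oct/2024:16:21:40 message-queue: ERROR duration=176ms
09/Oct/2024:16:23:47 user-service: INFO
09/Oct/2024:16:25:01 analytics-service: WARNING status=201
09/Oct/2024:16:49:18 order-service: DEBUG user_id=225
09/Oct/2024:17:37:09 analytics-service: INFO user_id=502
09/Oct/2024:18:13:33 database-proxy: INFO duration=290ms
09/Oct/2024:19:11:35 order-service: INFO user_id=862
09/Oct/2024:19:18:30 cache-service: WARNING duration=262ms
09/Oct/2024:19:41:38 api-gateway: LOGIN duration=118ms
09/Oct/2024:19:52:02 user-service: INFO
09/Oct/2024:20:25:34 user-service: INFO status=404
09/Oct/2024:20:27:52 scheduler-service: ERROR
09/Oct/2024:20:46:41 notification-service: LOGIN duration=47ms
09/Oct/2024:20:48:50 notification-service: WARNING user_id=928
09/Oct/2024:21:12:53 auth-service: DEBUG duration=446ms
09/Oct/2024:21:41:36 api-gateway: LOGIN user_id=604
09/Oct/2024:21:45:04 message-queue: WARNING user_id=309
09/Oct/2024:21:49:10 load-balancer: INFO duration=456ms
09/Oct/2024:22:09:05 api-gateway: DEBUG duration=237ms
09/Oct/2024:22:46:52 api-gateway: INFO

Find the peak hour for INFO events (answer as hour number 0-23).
13

To find the peak hour:

1. Group all INFO events by hour
2. Count events in each hour
3. Find hour with maximum count
4. Peak hour: 13 (with 5 events)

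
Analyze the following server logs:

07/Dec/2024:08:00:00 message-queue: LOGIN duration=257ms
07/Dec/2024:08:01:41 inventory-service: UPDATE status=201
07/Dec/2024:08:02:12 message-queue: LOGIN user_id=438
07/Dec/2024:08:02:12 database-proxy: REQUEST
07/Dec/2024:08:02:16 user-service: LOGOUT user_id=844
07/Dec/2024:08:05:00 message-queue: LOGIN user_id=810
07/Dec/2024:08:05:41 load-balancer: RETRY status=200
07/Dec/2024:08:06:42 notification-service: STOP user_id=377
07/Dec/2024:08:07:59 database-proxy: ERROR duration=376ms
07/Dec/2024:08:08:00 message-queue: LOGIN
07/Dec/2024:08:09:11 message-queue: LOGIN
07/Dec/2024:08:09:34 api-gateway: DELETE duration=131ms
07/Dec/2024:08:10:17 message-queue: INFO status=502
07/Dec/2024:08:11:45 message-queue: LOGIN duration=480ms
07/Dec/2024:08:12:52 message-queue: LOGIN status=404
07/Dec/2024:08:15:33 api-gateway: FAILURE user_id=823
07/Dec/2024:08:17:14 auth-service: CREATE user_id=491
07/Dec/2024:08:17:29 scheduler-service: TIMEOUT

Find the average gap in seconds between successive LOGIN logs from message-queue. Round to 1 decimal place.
128.7

To calculate average interval:

1. Find all LOGIN events for message-queue in order
2. Calculate time gaps between consecutive events
3. Compute mean of gaps: 772 / 6 = 128.7 seconds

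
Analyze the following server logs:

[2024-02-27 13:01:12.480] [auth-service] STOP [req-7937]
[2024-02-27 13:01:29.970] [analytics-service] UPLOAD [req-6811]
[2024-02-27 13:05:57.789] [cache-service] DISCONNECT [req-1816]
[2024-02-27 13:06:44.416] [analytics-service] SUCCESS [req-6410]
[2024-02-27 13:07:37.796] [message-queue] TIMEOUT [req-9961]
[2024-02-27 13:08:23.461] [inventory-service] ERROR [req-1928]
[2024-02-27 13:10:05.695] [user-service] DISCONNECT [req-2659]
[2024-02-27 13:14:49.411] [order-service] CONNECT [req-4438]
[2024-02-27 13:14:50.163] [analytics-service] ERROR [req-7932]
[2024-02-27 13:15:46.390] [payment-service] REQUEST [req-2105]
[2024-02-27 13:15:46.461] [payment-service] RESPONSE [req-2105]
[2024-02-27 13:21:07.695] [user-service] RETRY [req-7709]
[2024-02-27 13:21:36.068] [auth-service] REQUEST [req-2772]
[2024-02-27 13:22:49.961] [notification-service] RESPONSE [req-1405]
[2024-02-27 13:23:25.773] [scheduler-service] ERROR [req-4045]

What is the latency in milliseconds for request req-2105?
71

To calculate latency:

1. Find REQUEST with id req-2105: 2024-02-27 13:15:46.390
2. Find RESPONSE with id req-2105: 2024-02-27 13:15:46.461
3. Latency: 2024-02-27 13:15:46.461 - 2024-02-27 13:15:46.390 = 71ms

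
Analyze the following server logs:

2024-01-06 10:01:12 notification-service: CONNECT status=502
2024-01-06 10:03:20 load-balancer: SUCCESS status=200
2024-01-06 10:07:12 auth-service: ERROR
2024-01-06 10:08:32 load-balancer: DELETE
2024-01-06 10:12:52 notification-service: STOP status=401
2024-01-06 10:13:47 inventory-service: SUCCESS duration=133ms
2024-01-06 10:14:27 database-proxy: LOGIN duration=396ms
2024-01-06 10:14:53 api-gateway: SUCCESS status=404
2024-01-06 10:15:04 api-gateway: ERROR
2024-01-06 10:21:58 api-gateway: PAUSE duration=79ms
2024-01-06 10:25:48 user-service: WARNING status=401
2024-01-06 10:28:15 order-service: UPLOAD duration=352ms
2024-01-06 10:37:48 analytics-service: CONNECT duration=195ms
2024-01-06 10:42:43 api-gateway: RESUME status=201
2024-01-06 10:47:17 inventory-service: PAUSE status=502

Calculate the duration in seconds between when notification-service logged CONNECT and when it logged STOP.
700

To find the time between events:

1. Locate the first CONNECT event for notification-service: 2024-01-06 10:01:12
2. Locate the first STOP event for notification-service: 2024-01-06 10:12:52
3. Calculate the difference: 2024-01-06 10:12:52 - 2024-01-06 10:01:12 = 700 seconds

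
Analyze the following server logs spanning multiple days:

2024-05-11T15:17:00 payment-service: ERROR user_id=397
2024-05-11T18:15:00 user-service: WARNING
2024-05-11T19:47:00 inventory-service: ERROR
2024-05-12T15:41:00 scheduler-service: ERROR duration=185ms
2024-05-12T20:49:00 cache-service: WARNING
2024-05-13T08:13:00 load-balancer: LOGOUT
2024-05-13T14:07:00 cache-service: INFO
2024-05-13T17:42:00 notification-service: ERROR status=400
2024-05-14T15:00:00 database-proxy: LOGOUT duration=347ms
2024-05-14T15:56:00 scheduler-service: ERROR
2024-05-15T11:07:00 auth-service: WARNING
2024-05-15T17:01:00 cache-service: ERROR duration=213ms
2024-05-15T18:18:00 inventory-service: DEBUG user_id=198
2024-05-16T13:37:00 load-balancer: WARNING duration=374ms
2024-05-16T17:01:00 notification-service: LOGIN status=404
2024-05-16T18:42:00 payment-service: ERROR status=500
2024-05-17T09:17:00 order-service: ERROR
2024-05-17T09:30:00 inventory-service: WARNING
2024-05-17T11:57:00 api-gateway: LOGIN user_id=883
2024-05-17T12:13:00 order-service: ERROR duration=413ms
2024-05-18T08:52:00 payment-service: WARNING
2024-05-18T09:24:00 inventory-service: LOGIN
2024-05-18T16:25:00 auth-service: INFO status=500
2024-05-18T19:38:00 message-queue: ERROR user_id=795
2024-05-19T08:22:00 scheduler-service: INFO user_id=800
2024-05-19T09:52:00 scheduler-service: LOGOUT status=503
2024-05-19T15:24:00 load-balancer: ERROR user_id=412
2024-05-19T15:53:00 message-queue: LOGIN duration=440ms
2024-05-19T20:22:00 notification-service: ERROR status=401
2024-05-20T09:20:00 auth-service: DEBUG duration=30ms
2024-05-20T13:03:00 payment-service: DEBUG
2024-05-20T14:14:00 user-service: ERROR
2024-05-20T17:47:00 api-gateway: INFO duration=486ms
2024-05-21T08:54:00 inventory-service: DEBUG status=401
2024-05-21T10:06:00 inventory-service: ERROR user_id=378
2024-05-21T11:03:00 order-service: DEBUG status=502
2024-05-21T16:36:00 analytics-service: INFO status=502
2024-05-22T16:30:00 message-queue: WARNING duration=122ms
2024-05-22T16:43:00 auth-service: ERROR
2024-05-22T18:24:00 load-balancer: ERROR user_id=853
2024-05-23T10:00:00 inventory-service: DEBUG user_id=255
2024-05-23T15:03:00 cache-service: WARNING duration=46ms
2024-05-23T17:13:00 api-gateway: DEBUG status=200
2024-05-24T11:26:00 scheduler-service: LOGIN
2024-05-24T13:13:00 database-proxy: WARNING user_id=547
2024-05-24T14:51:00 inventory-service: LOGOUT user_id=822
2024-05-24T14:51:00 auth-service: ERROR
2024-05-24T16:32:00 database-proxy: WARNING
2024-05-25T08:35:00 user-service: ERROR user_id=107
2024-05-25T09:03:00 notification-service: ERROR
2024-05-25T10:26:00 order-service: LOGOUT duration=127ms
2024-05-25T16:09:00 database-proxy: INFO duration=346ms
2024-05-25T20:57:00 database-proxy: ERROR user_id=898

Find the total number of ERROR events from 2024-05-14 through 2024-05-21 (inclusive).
10

To filter by date range:

1. Date range: 2024-05-14 through 2024-05-21, both dates inclusive
2. Filter for ERROR events whose date falls in this range
3. Count matching events: 10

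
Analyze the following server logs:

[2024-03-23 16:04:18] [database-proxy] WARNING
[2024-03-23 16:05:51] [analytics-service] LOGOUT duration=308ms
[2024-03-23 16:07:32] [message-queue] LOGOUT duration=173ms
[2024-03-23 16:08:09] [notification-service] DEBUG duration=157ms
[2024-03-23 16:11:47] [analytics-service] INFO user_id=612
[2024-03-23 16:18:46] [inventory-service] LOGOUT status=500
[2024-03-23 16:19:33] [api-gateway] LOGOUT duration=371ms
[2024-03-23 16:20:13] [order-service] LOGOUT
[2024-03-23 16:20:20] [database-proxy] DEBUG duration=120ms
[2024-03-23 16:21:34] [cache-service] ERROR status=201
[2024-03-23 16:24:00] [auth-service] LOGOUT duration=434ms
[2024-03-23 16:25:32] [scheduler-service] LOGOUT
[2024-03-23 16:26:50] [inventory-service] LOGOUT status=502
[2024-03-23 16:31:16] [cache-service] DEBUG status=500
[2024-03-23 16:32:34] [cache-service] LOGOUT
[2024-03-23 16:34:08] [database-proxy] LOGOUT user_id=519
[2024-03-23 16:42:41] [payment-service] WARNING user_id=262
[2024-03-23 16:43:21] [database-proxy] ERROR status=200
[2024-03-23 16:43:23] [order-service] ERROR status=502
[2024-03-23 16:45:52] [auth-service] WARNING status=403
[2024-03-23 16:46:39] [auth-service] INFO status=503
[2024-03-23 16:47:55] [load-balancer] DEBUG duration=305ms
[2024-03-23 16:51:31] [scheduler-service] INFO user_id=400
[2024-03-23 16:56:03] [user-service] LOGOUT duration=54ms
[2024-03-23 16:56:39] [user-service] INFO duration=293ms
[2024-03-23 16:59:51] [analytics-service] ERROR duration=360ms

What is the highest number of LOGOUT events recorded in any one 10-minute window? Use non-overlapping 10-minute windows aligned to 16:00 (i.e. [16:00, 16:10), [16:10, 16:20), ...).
4

To find the burst window:

1. Divide the log period into non-overlapping 10-minute windows starting at 16:00
2. Count LOGOUT events in each window
3. Find the window with maximum count
4. Maximum events in a window: 4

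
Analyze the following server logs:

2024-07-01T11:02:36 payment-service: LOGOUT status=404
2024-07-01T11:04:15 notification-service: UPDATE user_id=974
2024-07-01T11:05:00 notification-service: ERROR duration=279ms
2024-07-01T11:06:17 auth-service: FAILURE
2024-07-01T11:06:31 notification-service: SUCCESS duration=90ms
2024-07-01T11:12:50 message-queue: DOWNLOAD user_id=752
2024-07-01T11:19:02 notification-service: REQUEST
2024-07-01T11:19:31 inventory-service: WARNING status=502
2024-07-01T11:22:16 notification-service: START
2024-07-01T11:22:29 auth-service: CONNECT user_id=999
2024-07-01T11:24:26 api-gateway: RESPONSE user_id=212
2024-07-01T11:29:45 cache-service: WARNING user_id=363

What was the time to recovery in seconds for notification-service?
91

To calculate recovery time:

1. Find ERROR event for notification-service: 2024-07-01T11:05:00
2. Find next SUCCESS event for notification-service: 2024-07-01T11:06:31
3. Recovery time: 2024-07-01T11:06:31 - 2024-07-01T11:05:00 = 91 seconds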